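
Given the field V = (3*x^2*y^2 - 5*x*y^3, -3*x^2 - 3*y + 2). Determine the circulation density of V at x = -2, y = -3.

∂V₂/∂x = -6*x
∂V₁/∂y = 6*x^2*y - 15*x*y^2
Scalar curl = -6*x^2*y + 15*x*y^2 - 6*x
At (-2, -3): -186.

-186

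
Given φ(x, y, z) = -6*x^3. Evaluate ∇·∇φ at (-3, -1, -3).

∂²φ/∂x² = -36*x
∂²φ/∂y² = 0
∂²φ/∂z² = 0
∇²φ = -36*x
At (-3, -1, -3): 108.

108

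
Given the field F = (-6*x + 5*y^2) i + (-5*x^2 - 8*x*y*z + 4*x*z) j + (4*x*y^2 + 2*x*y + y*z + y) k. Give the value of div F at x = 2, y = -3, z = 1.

∂F₁/∂x = -6
∂F₂/∂y = -8*x*z
∂F₃/∂z = y
∇·F = -8*x*z + y - 6
At (2, -3, 1): -25.

-25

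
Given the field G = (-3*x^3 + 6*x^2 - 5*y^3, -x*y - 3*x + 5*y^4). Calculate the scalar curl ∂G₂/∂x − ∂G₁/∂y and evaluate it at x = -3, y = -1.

13

∂G₂/∂x = -y - 3
∂G₁/∂y = -15*y^2
Scalar curl = 15*y^2 - y - 3
At (-3, -1): 13.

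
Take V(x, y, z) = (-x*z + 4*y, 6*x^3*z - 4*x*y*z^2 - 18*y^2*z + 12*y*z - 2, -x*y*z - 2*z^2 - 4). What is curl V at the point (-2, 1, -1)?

(∇×V)₁ = ∂V₃/∂y − ∂V₂/∂z = -6*x^3 + 8*x*y*z - x*z + 18*y^2 - 12*y
(∇×V)₂ = ∂V₁/∂z − ∂V₃/∂x = -x + y*z
(∇×V)₃ = ∂V₂/∂x − ∂V₁/∂y = 18*x^2*z - 4*y*z^2 - 4
∇×V = (-6*x^3 + 8*x*y*z - x*z + 18*y^2 - 12*y, -x + y*z, 18*x^2*z - 4*y*z^2 - 4)
At (-2, 1, -1): (68, 1, -80).

(68, 1, -80)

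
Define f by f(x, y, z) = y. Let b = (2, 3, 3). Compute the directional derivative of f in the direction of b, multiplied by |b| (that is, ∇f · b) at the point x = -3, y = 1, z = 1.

∂f/∂x = 0
∂f/∂y = 1
∂f/∂z = 0
∇f at (-3, 1, 1) = (0, 1, 0)
∇f · b = (0)(2) + (1)(3) + (0)(3) = 3

3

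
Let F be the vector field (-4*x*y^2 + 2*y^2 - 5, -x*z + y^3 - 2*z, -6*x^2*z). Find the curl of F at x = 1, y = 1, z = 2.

(∇×F)₁ = ∂F₃/∂y − ∂F₂/∂z = x + 2
(∇×F)₂ = ∂F₁/∂z − ∂F₃/∂x = 12*x*z
(∇×F)₃ = ∂F₂/∂x − ∂F₁/∂y = 8*x*y - 4*y - z
∇×F = (x + 2, 12*x*z, 8*x*y - 4*y - z)
At (1, 1, 2): (3, 24, 2).

(3, 24, 2)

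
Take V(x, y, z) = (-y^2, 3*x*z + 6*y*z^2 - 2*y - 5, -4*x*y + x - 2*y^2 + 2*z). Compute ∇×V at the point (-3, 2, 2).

(-35, 7, 10)

(∇×V)₁ = ∂V₃/∂y − ∂V₂/∂z = -7*x - 12*y*z - 4*y
(∇×V)₂ = ∂V₁/∂z − ∂V₃/∂x = 4*y - 1
(∇×V)₃ = ∂V₂/∂x − ∂V₁/∂y = 2*y + 3*z
∇×V = (-7*x - 12*y*z - 4*y, 4*y - 1, 2*y + 3*z)
At (-3, 2, 2): (-35, 7, 10).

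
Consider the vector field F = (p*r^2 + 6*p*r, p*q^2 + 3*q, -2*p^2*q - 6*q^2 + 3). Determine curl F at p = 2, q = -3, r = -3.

(∇×F)₁ = ∂F₃/∂q − ∂F₂/∂r = -2*p^2 - 12*q
(∇×F)₂ = ∂F₁/∂r − ∂F₃/∂p = 4*p*q + 2*p*r + 6*p
(∇×F)₃ = ∂F₂/∂p − ∂F₁/∂q = q^2
∇×F = (-2*p^2 - 12*q, 4*p*q + 2*p*r + 6*p, q^2)
At (2, -3, -3): (28, -24, 9).

(28, -24, 9)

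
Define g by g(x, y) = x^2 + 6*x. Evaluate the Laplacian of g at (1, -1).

∂²g/∂x² = 2
∂²g/∂y² = 0
∇²g = 2
At (1, -1): 2.

2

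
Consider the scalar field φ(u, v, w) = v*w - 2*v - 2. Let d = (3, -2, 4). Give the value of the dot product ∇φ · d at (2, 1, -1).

∂φ/∂u = 0
∂φ/∂v = w - 2
∂φ/∂w = v
∇φ at (2, 1, -1) = (0, -3, 1)
∇φ · d = (0)(3) + (-3)(-2) + (1)(4) = 10

10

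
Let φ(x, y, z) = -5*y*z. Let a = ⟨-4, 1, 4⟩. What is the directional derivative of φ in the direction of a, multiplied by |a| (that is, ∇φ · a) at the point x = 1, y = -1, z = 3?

∂φ/∂x = 0
∂φ/∂y = -5*z
∂φ/∂z = -5*y
∇φ at (1, -1, 3) = (0, -15, 5)
∇φ · a = (0)(-4) + (-15)(1) + (5)(4) = 5

5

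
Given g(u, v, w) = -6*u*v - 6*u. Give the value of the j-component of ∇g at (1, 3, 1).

-6

(∇g)_2 = ∂g/∂v = -6*u
At (1, 3, 1): -6.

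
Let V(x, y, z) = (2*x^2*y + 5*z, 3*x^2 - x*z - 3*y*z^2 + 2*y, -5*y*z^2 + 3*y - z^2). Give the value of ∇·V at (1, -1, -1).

∂V₁/∂x = 4*x*y
∂V₂/∂y = -3*z^2 + 2
∂V₃/∂z = -10*y*z - 2*z
∇·V = 4*x*y - 10*y*z - 3*z^2 - 2*z + 2
At (1, -1, -1): -13.

-13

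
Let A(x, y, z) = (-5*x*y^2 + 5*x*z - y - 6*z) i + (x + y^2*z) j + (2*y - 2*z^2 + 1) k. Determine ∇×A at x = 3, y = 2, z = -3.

(-2, 9, 62)

(∇×A)₁ = ∂A₃/∂y − ∂A₂/∂z = -y^2 + 2
(∇×A)₂ = ∂A₁/∂z − ∂A₃/∂x = 5*x - 6
(∇×A)₃ = ∂A₂/∂x − ∂A₁/∂y = 10*x*y + 2
∇×A = (-y^2 + 2, 5*x - 6, 10*x*y + 2)
At (3, 2, -3): (-2, 9, 62).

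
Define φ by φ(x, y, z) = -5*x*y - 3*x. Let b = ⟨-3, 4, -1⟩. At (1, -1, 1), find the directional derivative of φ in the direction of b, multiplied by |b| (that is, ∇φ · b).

-26

∂φ/∂x = -5*y - 3
∂φ/∂y = -5*x
∂φ/∂z = 0
∇φ at (1, -1, 1) = (2, -5, 0)
∇φ · b = (2)(-3) + (-5)(4) + (0)(-1) = -26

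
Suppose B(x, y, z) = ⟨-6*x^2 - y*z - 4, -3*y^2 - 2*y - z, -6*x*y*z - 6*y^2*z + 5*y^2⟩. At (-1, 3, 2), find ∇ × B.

(∇×B)₁ = ∂B₃/∂y − ∂B₂/∂z = -6*x*z - 12*y*z + 10*y + 1
(∇×B)₂ = ∂B₁/∂z − ∂B₃/∂x = 6*y*z - y
(∇×B)₃ = ∂B₂/∂x − ∂B₁/∂y = z
∇×B = (-6*x*z - 12*y*z + 10*y + 1, 6*y*z - y, z)
At (-1, 3, 2): (-29, 33, 2).

(-29, 33, 2)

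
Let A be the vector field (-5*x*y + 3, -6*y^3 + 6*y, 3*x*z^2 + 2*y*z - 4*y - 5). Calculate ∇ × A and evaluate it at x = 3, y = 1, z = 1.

(∇×A)₁ = ∂A₃/∂y − ∂A₂/∂z = 2*z - 4
(∇×A)₂ = ∂A₁/∂z − ∂A₃/∂x = -3*z^2
(∇×A)₃ = ∂A₂/∂x − ∂A₁/∂y = 5*x
∇×A = (2*z - 4, -3*z^2, 5*x)
At (3, 1, 1): (-2, -3, 15).

(-2, -3, 15)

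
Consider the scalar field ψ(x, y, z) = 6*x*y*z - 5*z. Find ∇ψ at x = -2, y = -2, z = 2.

∂ψ/∂x = 6*y*z
∂ψ/∂y = 6*x*z
∂ψ/∂z = 6*x*y - 5
∇ψ = (6*y*z, 6*x*z, 6*x*y - 5)
At (-2, -2, 2): (-24, -24, 19).

(-24, -24, 19)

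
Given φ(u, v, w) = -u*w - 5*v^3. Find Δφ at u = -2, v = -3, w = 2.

∂²φ/∂u² = 0
∂²φ/∂v² = -30*v
∂²φ/∂w² = 0
∇²φ = -30*v
At (-2, -3, 2): 90.

90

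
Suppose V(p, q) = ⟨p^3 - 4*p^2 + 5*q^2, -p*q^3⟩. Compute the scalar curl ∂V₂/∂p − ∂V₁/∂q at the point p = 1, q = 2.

-28

∂V₂/∂p = -q^3
∂V₁/∂q = 10*q
Scalar curl = -q^3 - 10*q
At (1, 2): -28.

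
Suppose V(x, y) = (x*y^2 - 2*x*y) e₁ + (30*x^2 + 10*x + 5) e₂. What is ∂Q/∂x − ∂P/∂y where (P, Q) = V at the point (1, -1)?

∂V₂/∂x = 60*x + 10
∂V₁/∂y = 2*x*y - 2*x
Scalar curl = -2*x*y + 62*x + 10
At (1, -1): 74.

74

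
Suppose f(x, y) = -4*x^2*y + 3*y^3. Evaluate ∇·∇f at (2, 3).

30

∂²f/∂x² = -8*y
∂²f/∂y² = 18*y
∇²f = 10*y
At (2, 3): 30.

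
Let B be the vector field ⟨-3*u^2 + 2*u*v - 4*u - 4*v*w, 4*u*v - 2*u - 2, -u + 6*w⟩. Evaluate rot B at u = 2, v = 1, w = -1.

(∇×B)₁ = ∂B₃/∂v − ∂B₂/∂w = 0
(∇×B)₂ = ∂B₁/∂w − ∂B₃/∂u = -4*v + 1
(∇×B)₃ = ∂B₂/∂u − ∂B₁/∂v = -2*u + 4*v + 4*w - 2
∇×B = (0, -4*v + 1, -2*u + 4*v + 4*w - 2)
At (2, 1, -1): (0, -3, -6).

(0, -3, -6)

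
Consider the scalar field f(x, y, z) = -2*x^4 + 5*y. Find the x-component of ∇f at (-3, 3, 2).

(∇f)_1 = ∂f/∂x = -8*x^3
At (-3, 3, 2): 216.

216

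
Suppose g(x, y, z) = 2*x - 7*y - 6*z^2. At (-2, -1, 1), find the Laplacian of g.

-12

∂²g/∂x² = 0
∂²g/∂y² = 0
∂²g/∂z² = -12
∇²g = -12
At (-2, -1, 1): -12.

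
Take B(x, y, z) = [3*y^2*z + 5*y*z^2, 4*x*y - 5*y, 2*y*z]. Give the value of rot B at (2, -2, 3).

(6, -48, -17)

(∇×B)₁ = ∂B₃/∂y − ∂B₂/∂z = 2*z
(∇×B)₂ = ∂B₁/∂z − ∂B₃/∂x = 3*y^2 + 10*y*z
(∇×B)₃ = ∂B₂/∂x − ∂B₁/∂y = -6*y*z + 4*y - 5*z^2
∇×B = (2*z, 3*y^2 + 10*y*z, -6*y*z + 4*y - 5*z^2)
At (2, -2, 3): (6, -48, -17).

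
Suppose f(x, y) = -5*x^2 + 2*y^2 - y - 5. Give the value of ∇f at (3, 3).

(-30, 11)

∂f/∂x = -10*x
∂f/∂y = 4*y - 1
∇f = (-10*x, 4*y - 1)
At (3, 3): (-30, 11).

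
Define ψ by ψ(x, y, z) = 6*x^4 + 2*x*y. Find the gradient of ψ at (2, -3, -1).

(186, 4, 0)

∂ψ/∂x = 24*x^3 + 2*y
∂ψ/∂y = 2*x
∂ψ/∂z = 0
∇ψ = (24*x^3 + 2*y, 2*x, 0)
At (2, -3, -1): (186, 4, 0).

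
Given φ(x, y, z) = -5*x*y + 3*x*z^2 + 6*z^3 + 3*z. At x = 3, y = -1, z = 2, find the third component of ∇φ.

(∇φ)_3 = ∂φ/∂z = 6*x*z + 18*z^2 + 3
At (3, -1, 2): 111.

111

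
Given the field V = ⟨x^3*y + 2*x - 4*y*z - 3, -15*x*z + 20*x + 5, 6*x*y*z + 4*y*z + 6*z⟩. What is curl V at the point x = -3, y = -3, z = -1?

(∇×V)₁ = ∂V₃/∂y − ∂V₂/∂z = 6*x*z + 15*x + 4*z
(∇×V)₂ = ∂V₁/∂z − ∂V₃/∂x = -6*y*z - 4*y
(∇×V)₃ = ∂V₂/∂x − ∂V₁/∂y = -x^3 - 11*z + 20
∇×V = (6*x*z + 15*x + 4*z, -6*y*z - 4*y, -x^3 - 11*z + 20)
At (-3, -3, -1): (-31, -6, 58).

(-31, -6, 58)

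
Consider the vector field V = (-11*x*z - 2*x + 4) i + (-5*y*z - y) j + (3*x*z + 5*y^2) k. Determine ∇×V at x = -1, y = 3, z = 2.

(∇×V)₁ = ∂V₃/∂y − ∂V₂/∂z = 15*y
(∇×V)₂ = ∂V₁/∂z − ∂V₃/∂x = -11*x - 3*z
(∇×V)₃ = ∂V₂/∂x − ∂V₁/∂y = 0
∇×V = (15*y, -11*x - 3*z, 0)
At (-1, 3, 2): (45, 5, 0).

(45, 5, 0)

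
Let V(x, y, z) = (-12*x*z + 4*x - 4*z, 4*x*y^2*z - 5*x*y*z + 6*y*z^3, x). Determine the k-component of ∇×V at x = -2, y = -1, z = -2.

(∇×V)_3 = ∂V₂/∂x − ∂V₁/∂y
= 4*y^2*z - 5*y*z − (0)
= 4*y^2*z - 5*y*z
At (-2, -1, -2): -18.

-18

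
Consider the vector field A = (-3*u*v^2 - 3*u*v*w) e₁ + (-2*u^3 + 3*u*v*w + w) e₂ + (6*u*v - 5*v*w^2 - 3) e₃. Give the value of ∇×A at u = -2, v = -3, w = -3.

(-76, 0, 57)

(∇×A)₁ = ∂A₃/∂v − ∂A₂/∂w = -3*u*v + 6*u - 5*w^2 - 1
(∇×A)₂ = ∂A₁/∂w − ∂A₃/∂u = -3*u*v - 6*v
(∇×A)₃ = ∂A₂/∂u − ∂A₁/∂v = -6*u^2 + 6*u*v + 3*u*w + 3*v*w
∇×A = (-3*u*v + 6*u - 5*w^2 - 1, -3*u*v - 6*v, -6*u^2 + 6*u*v + 3*u*w + 3*v*w)
At (-2, -3, -3): (-76, 0, 57).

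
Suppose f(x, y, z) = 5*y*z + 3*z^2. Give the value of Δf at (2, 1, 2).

6

∂²f/∂x² = 0
∂²f/∂y² = 0
∂²f/∂z² = 6
∇²f = 6
At (2, 1, 2): 6.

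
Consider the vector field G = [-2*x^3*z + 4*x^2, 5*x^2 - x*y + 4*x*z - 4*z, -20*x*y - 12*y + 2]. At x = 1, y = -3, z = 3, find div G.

∂G₁/∂x = -6*x^2*z + 8*x
∂G₂/∂y = -x
∂G₃/∂z = 0
∇·G = -6*x^2*z + 7*x
At (1, -3, 3): -11.

-11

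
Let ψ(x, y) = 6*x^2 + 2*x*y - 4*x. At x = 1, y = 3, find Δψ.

∂²ψ/∂x² = 12
∂²ψ/∂y² = 0
∇²ψ = 12
At (1, 3): 12.

12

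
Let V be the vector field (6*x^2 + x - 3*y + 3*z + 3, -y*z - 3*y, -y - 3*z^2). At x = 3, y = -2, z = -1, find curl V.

(∇×V)₁ = ∂V₃/∂y − ∂V₂/∂z = y - 1
(∇×V)₂ = ∂V₁/∂z − ∂V₃/∂x = 3
(∇×V)₃ = ∂V₂/∂x − ∂V₁/∂y = 3
∇×V = (y - 1, 3, 3)
At (3, -2, -1): (-3, 3, 3).

(-3, 3, 3)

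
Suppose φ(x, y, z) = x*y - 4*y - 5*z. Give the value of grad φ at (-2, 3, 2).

∂φ/∂x = y
∂φ/∂y = x - 4
∂φ/∂z = -5
∇φ = (y, x - 4, -5)
At (-2, 3, 2): (3, -6, -5).

(3, -6, -5)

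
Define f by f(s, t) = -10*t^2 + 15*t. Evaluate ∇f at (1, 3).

(0, -45)

∂f/∂s = 0
∂f/∂t = -20*t + 15
∇f = (0, -20*t + 15)
At (1, 3): (0, -45).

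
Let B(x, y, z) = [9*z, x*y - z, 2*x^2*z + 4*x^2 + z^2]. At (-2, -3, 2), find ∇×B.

(∇×B)₁ = ∂B₃/∂y − ∂B₂/∂z = 1
(∇×B)₂ = ∂B₁/∂z − ∂B₃/∂x = -4*x*z - 8*x + 9
(∇×B)₃ = ∂B₂/∂x − ∂B₁/∂y = y
∇×B = (1, -4*x*z - 8*x + 9, y)
At (-2, -3, 2): (1, 41, -3).

(1, 41, -3)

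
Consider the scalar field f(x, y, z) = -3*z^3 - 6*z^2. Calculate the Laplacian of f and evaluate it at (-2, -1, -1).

6

∂²f/∂x² = 0
∂²f/∂y² = 0
∂²f/∂z² = -6*(3*z + 2)
∇²f = -18*z - 12
At (-2, -1, -1): 6.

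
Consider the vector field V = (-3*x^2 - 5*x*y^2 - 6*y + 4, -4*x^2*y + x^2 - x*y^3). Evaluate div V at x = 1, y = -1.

-18

∂V₁/∂x = -6*x - 5*y^2
∂V₂/∂y = -4*x^2 - 3*x*y^2
∇·V = -4*x^2 - 3*x*y^2 - 6*x - 5*y^2
At (1, -1): -18.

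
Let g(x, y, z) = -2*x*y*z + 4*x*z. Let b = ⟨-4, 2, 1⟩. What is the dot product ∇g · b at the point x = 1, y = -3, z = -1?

∂g/∂x = -2*y*z + 4*z
∂g/∂y = -2*x*z
∂g/∂z = -2*x*y + 4*x
∇g at (1, -3, -1) = (-10, 2, 10)
∇g · b = (-10)(-4) + (2)(2) + (10)(1) = 54

54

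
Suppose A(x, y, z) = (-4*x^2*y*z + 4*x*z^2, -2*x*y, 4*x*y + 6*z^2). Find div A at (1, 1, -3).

∂A₁/∂x = -8*x*y*z + 4*z^2
∂A₂/∂y = -2*x
∂A₃/∂z = 12*z
∇·A = -8*x*y*z - 2*x + 4*z^2 + 12*z
At (1, 1, -3): 22.

22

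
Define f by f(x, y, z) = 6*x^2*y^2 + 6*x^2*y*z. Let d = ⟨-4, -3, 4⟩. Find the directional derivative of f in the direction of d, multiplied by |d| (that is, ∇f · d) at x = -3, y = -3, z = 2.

∂f/∂x = 12*x*y^2 + 12*x*y*z
∂f/∂y = 12*x^2*y + 6*x^2*z
∂f/∂z = 6*x^2*y
∇f at (-3, -3, 2) = (-108, -216, -162)
∇f · d = (-108)(-4) + (-216)(-3) + (-162)(4) = 432

432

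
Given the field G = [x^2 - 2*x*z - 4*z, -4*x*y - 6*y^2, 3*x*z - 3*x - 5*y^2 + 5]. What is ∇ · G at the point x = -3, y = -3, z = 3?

∂G₁/∂x = 2*x - 2*z
∂G₂/∂y = -4*x - 12*y
∂G₃/∂z = 3*x
∇·G = x - 12*y - 2*z
At (-3, -3, 3): 27.

27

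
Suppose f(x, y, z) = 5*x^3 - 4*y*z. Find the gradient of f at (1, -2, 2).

(15, -8, 8)

∂f/∂x = 15*x^2
∂f/∂y = -4*z
∂f/∂z = -4*y
∇f = (15*x^2, -4*z, -4*y)
At (1, -2, 2): (15, -8, 8).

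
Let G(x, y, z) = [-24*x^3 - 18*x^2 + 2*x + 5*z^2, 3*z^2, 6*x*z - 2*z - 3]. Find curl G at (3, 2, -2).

(∇×G)₁ = ∂G₃/∂y − ∂G₂/∂z = -6*z
(∇×G)₂ = ∂G₁/∂z − ∂G₃/∂x = 4*z
(∇×G)₃ = ∂G₂/∂x − ∂G₁/∂y = 0
∇×G = (-6*z, 4*z, 0)
At (3, 2, -2): (12, -8, 0).

(12, -8, 0)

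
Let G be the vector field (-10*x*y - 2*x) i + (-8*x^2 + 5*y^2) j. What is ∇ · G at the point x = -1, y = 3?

∂G₁/∂x = -10*y - 2
∂G₂/∂y = 10*y
∇·G = -2
At (-1, 3): -2.

-2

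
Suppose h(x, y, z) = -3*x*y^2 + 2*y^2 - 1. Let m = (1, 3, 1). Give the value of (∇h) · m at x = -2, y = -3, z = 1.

∂h/∂x = -3*y^2
∂h/∂y = -6*x*y + 4*y
∂h/∂z = 0
∇h at (-2, -3, 1) = (-27, -48, 0)
∇h · m = (-27)(1) + (-48)(3) + (0)(1) = -171

-171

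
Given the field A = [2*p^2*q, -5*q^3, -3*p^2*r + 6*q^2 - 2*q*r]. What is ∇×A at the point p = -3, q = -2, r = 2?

(-28, -36, -18)

(∇×A)₁ = ∂A₃/∂q − ∂A₂/∂r = 12*q - 2*r
(∇×A)₂ = ∂A₁/∂r − ∂A₃/∂p = 6*p*r
(∇×A)₃ = ∂A₂/∂p − ∂A₁/∂q = -2*p^2
∇×A = (12*q - 2*r, 6*p*r, -2*p^2)
At (-3, -2, 2): (-28, -36, -18).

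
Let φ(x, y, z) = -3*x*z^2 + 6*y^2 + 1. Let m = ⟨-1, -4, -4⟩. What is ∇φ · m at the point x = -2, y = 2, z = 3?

-213

∂φ/∂x = -3*z^2
∂φ/∂y = 12*y
∂φ/∂z = -6*x*z
∇φ at (-2, 2, 3) = (-27, 24, 36)
∇φ · m = (-27)(-1) + (24)(-4) + (36)(-4) = -213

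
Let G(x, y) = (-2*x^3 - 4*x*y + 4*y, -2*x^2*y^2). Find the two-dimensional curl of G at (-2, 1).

-4

∂G₂/∂x = -4*x*y^2
∂G₁/∂y = -4*x + 4
Scalar curl = -4*x*y^2 + 4*x - 4
At (-2, 1): -4.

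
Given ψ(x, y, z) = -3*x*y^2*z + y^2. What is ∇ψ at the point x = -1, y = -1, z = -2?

(6, 10, 3)

∂ψ/∂x = -3*y^2*z
∂ψ/∂y = -6*x*y*z + 2*y
∂ψ/∂z = -3*x*y^2
∇ψ = (-3*y^2*z, -6*x*y*z + 2*y, -3*x*y^2)
At (-1, -1, -2): (6, 10, 3).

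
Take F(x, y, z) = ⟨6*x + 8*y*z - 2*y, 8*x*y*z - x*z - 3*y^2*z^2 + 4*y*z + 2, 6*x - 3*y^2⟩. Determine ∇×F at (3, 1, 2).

(∇×F)₁ = ∂F₃/∂y − ∂F₂/∂z = -8*x*y + x + 6*y^2*z - 10*y
(∇×F)₂ = ∂F₁/∂z − ∂F₃/∂x = 8*y - 6
(∇×F)₃ = ∂F₂/∂x − ∂F₁/∂y = 8*y*z - 9*z + 2
∇×F = (-8*x*y + x + 6*y^2*z - 10*y, 8*y - 6, 8*y*z - 9*z + 2)
At (3, 1, 2): (-19, 2, 0).

(-19, 2, 0)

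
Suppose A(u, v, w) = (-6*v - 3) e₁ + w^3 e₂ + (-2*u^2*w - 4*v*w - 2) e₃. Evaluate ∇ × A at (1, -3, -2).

(-4, -8, 6)

(∇×A)₁ = ∂A₃/∂v − ∂A₂/∂w = -3*w^2 - 4*w
(∇×A)₂ = ∂A₁/∂w − ∂A₃/∂u = 4*u*w
(∇×A)₃ = ∂A₂/∂u − ∂A₁/∂v = 6
∇×A = (-3*w^2 - 4*w, 4*u*w, 6)
At (1, -3, -2): (-4, -8, 6).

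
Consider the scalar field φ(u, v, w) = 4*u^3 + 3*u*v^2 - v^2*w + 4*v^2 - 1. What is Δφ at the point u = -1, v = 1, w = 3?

-28

∂²φ/∂u² = 24*u
∂²φ/∂v² = 2*(3*u - w + 4)
∂²φ/∂w² = 0
∇²φ = 30*u - 2*w + 8
At (-1, 1, 3): -28.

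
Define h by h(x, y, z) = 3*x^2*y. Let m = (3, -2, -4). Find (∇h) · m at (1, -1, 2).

-24

∂h/∂x = 6*x*y
∂h/∂y = 3*x^2
∂h/∂z = 0
∇h at (1, -1, 2) = (-6, 3, 0)
∇h · m = (-6)(3) + (3)(-2) + (0)(-4) = -24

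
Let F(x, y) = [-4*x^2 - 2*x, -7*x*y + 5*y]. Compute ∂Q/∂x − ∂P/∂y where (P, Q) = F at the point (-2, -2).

∂F₂/∂x = -7*y
∂F₁/∂y = 0
Scalar curl = -7*y
At (-2, -2): 14.

14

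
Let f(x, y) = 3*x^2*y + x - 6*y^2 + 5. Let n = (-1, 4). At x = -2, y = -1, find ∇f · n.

∂f/∂x = 6*x*y + 1
∂f/∂y = 3*x^2 - 12*y
∇f at (-2, -1) = (13, 24)
∇f · n = (13)(-1) + (24)(4) = 83

83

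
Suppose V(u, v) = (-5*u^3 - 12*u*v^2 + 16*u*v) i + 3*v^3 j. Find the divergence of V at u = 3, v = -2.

∂V₁/∂u = -15*u^2 - 12*v^2 + 16*v
∂V₂/∂v = 9*v^2
∇·V = -15*u^2 - 3*v^2 + 16*v
At (3, -2): -179.

-179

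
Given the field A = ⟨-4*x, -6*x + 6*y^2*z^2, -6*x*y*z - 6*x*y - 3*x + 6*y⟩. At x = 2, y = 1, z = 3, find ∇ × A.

(-78, 27, -6)

(∇×A)₁ = ∂A₃/∂y − ∂A₂/∂z = -6*x*z - 6*x - 12*y^2*z + 6
(∇×A)₂ = ∂A₁/∂z − ∂A₃/∂x = 6*y*z + 6*y + 3
(∇×A)₃ = ∂A₂/∂x − ∂A₁/∂y = -6
∇×A = (-6*x*z - 6*x - 12*y^2*z + 6, 6*y*z + 6*y + 3, -6)
At (2, 1, 3): (-78, 27, -6).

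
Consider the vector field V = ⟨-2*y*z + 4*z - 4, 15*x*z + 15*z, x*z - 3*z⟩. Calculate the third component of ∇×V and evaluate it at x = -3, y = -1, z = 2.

34

(∇×V)_3 = ∂V₂/∂x − ∂V₁/∂y
= 15*z − (-2*z)
= 17*z
At (-3, -1, 2): 34.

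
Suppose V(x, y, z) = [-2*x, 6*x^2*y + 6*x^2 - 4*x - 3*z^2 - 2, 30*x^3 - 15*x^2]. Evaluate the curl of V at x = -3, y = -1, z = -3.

(-18, -900, -4)

(∇×V)₁ = ∂V₃/∂y − ∂V₂/∂z = 6*z
(∇×V)₂ = ∂V₁/∂z − ∂V₃/∂x = -90*x^2 + 30*x
(∇×V)₃ = ∂V₂/∂x − ∂V₁/∂y = 12*x*y + 12*x - 4
∇×V = (6*z, -90*x^2 + 30*x, 12*x*y + 12*x - 4)
At (-3, -1, -3): (-18, -900, -4).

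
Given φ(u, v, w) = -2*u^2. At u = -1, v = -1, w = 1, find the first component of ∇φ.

4

(∇φ)_1 = ∂φ/∂u = -4*u
At (-1, -1, 1): 4.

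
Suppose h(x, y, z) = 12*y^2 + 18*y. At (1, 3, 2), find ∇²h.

24

∂²h/∂x² = 0
∂²h/∂y² = 24
∂²h/∂z² = 0
∇²h = 24
At (1, 3, 2): 24.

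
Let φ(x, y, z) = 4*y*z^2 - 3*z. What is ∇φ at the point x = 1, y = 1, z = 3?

(0, 36, 21)

∂φ/∂x = 0
∂φ/∂y = 4*z^2
∂φ/∂z = 8*y*z - 3
∇φ = (0, 4*z^2, 8*y*z - 3)
At (1, 1, 3): (0, 36, 21).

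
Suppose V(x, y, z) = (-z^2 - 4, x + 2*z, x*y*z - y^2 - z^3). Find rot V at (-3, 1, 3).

(-13, -9, 1)

(∇×V)₁ = ∂V₃/∂y − ∂V₂/∂z = x*z - 2*y - 2
(∇×V)₂ = ∂V₁/∂z − ∂V₃/∂x = -y*z - 2*z
(∇×V)₃ = ∂V₂/∂x − ∂V₁/∂y = 1
∇×V = (x*z - 2*y - 2, -y*z - 2*z, 1)
At (-3, 1, 3): (-13, -9, 1).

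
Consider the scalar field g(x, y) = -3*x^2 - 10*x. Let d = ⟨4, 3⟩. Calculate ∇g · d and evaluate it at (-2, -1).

∂g/∂x = -6*x - 10
∂g/∂y = 0
∇g at (-2, -1) = (2, 0)
∇g · d = (2)(4) + (0)(3) = 8

8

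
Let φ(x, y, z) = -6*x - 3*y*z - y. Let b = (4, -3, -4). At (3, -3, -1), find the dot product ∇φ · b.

∂φ/∂x = -6
∂φ/∂y = -3*z - 1
∂φ/∂z = -3*y
∇φ at (3, -3, -1) = (-6, 2, 9)
∇φ · b = (-6)(4) + (2)(-3) + (9)(-4) = -66

-66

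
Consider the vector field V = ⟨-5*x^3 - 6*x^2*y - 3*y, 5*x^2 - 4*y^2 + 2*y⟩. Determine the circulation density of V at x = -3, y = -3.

∂V₂/∂x = 10*x
∂V₁/∂y = -6*x^2 - 3
Scalar curl = 6*x^2 + 10*x + 3
At (-3, -3): 27.

27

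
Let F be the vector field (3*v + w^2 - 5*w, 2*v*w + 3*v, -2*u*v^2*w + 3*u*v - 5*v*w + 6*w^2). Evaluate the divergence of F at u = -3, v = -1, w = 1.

∂F₁/∂u = 0
∂F₂/∂v = 2*w + 3
∂F₃/∂w = -2*u*v^2 - 5*v + 12*w
∇·F = -2*u*v^2 - 5*v + 14*w + 3
At (-3, -1, 1): 28.

28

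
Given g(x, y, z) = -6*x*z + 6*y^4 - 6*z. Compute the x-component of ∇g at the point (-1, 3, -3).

(∇g)_1 = ∂g/∂x = -6*z
At (-1, 3, -3): 18.

18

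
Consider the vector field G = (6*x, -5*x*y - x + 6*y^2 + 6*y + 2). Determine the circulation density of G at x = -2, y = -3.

∂G₂/∂x = -5*y - 1
∂G₁/∂y = 0
Scalar curl = -5*y - 1
At (-2, -3): 14.

14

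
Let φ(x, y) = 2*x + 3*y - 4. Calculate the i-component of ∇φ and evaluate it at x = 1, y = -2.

2

(∇φ)_1 = ∂φ/∂x = 2
At (1, -2): 2.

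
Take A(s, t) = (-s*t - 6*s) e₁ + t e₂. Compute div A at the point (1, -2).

∂A₁/∂s = -t - 6
∂A₂/∂t = 1
∇·A = -t - 5
At (1, -2): -3.

-3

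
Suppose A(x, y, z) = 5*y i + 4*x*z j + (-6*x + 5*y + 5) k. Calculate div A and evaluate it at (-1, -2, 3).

∂A₁/∂x = 0
∂A₂/∂y = 0
∂A₃/∂z = 0
∇·A = 0
At (-1, -2, 3): 0.

0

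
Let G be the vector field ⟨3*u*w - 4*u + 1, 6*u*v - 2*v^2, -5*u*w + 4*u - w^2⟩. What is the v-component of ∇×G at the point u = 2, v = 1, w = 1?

7

(∇×G)_2 = ∂G₁/∂w − ∂G₃/∂u
= 3*u − (-5*w + 4)
= 3*u + 5*w - 4
At (2, 1, 1): 7.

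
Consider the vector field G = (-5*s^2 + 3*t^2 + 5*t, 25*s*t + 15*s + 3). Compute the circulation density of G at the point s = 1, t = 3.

∂G₂/∂s = 25*t + 15
∂G₁/∂t = 6*t + 5
Scalar curl = 19*t + 10
At (1, 3): 67.

67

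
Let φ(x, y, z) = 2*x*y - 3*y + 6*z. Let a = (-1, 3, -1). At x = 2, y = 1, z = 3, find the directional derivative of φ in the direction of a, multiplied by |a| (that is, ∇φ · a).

-5

∂φ/∂x = 2*y
∂φ/∂y = 2*x - 3
∂φ/∂z = 6
∇φ at (2, 1, 3) = (2, 1, 6)
∇φ · a = (2)(-1) + (1)(3) + (6)(-1) = -5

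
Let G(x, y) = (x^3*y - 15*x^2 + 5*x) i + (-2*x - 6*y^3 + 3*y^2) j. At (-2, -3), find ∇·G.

∂G₁/∂x = 3*x^2*y - 30*x + 5
∂G₂/∂y = -18*y^2 + 6*y
∇·G = 3*x^2*y - 30*x - 18*y^2 + 6*y + 5
At (-2, -3): -151.

-151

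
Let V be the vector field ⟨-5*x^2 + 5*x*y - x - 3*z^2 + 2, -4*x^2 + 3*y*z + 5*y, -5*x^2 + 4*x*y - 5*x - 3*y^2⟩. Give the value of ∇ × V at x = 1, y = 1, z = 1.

(-5, 5, -13)

(∇×V)₁ = ∂V₃/∂y − ∂V₂/∂z = 4*x - 9*y
(∇×V)₂ = ∂V₁/∂z − ∂V₃/∂x = 10*x - 4*y - 6*z + 5
(∇×V)₃ = ∂V₂/∂x − ∂V₁/∂y = -13*x
∇×V = (4*x - 9*y, 10*x - 4*y - 6*z + 5, -13*x)
At (1, 1, 1): (-5, 5, -13).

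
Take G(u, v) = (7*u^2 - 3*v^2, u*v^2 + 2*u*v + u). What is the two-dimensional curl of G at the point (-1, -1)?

∂G₂/∂u = v^2 + 2*v + 1
∂G₁/∂v = -6*v
Scalar curl = v^2 + 8*v + 1
At (-1, -1): -6.

-6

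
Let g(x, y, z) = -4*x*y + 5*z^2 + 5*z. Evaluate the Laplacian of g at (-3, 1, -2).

10

∂²g/∂x² = 0
∂²g/∂y² = 0
∂²g/∂z² = 10
∇²g = 10
At (-3, 1, -2): 10.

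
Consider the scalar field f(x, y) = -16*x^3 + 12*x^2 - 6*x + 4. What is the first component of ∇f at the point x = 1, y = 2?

(∇f)_1 = ∂f/∂x = -48*x^2 + 24*x - 6
At (1, 2): -30.

-30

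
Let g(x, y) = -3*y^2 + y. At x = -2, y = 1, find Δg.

-6

∂²g/∂x² = 0
∂²g/∂y² = -6
∇²g = -6
At (-2, 1): -6.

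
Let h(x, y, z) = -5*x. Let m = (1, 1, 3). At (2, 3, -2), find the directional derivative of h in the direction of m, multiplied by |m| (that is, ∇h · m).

-5

∂h/∂x = -5
∂h/∂y = 0
∂h/∂z = 0
∇h at (2, 3, -2) = (-5, 0, 0)
∇h · m = (-5)(1) + (0)(1) + (0)(3) = -5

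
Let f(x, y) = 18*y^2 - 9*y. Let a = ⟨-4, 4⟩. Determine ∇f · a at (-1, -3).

∂f/∂x = 0
∂f/∂y = 36*y - 9
∇f at (-1, -3) = (0, -117)
∇f · a = (0)(-4) + (-117)(4) = -468

-468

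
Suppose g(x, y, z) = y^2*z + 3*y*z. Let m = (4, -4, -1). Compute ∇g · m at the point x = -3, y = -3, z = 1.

∂g/∂x = 0
∂g/∂y = 2*y*z + 3*z
∂g/∂z = y^2 + 3*y
∇g at (-3, -3, 1) = (0, -3, 0)
∇g · m = (0)(4) + (-3)(-4) + (0)(-1) = 12

12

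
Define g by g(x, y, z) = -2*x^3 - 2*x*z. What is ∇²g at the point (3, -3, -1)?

∂²g/∂x² = -12*x
∂²g/∂y² = 0
∂²g/∂z² = 0
∇²g = -12*x
At (3, -3, -1): -36.

-36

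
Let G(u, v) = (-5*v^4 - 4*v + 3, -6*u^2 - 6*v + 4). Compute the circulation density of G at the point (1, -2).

∂G₂/∂u = -12*u
∂G₁/∂v = -20*v^3 - 4
Scalar curl = -12*u + 20*v^3 + 4
At (1, -2): -168.

-168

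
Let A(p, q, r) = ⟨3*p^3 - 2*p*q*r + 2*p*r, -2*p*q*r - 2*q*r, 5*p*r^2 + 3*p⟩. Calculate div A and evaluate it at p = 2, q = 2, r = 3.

72

∂A₁/∂p = 9*p^2 - 2*q*r + 2*r
∂A₂/∂q = -2*p*r - 2*r
∂A₃/∂r = 10*p*r
∇·A = 9*p^2 + 8*p*r - 2*q*r
At (2, 2, 3): 72.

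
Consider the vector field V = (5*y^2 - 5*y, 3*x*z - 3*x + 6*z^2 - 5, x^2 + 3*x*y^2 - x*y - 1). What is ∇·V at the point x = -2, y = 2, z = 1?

∂V₁/∂x = 0
∂V₂/∂y = 0
∂V₃/∂z = 0
∇·V = 0
At (-2, 2, 1): 0.

0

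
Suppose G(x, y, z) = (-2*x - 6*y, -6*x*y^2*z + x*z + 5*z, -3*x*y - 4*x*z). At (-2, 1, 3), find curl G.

(∇×G)₁ = ∂G₃/∂y − ∂G₂/∂z = 6*x*y^2 - 4*x - 5
(∇×G)₂ = ∂G₁/∂z − ∂G₃/∂x = 3*y + 4*z
(∇×G)₃ = ∂G₂/∂x − ∂G₁/∂y = -6*y^2*z + z + 6
∇×G = (6*x*y^2 - 4*x - 5, 3*y + 4*z, -6*y^2*z + z + 6)
At (-2, 1, 3): (-9, 15, -9).

(-9, 15, -9)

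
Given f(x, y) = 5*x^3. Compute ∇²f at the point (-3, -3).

-90

∂²f/∂x² = 30*x
∂²f/∂y² = 0
∇²f = 30*x
At (-3, -3): -90.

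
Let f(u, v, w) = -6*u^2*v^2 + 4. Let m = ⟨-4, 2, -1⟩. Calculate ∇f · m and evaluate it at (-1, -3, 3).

-360

∂f/∂u = -12*u*v^2
∂f/∂v = -12*u^2*v
∂f/∂w = 0
∇f at (-1, -3, 3) = (108, 36, 0)
∇f · m = (108)(-4) + (36)(2) + (0)(-1) = -360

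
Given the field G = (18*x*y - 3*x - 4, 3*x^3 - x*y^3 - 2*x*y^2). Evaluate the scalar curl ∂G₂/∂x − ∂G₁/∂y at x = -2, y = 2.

∂G₂/∂x = 9*x^2 - y^3 - 2*y^2
∂G₁/∂y = 18*x
Scalar curl = 9*x^2 - 18*x - y^3 - 2*y^2
At (-2, 2): 56.

56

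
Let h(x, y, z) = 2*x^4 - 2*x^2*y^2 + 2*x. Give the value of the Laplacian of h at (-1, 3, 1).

-16

∂²h/∂x² = 4*(6*x^2 - y^2)
∂²h/∂y² = -4*x^2
∂²h/∂z² = 0
∇²h = 20*x^2 - 4*y^2
At (-1, 3, 1): -16.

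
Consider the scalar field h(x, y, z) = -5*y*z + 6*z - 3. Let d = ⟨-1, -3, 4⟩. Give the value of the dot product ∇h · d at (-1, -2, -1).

49

∂h/∂x = 0
∂h/∂y = -5*z
∂h/∂z = -5*y + 6
∇h at (-1, -2, -1) = (0, 5, 16)
∇h · d = (0)(-1) + (5)(-3) + (16)(4) = 49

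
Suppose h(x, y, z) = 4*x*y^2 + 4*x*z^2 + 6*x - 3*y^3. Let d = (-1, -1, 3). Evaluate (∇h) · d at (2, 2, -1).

∂h/∂x = 4*y^2 + 4*z^2 + 6
∂h/∂y = 8*x*y - 9*y^2
∂h/∂z = 8*x*z
∇h at (2, 2, -1) = (26, -4, -16)
∇h · d = (26)(-1) + (-4)(-1) + (-16)(3) = -70

-70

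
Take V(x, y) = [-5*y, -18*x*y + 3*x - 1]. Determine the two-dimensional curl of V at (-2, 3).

-46

∂V₂/∂x = -18*y + 3
∂V₁/∂y = -5
Scalar curl = -18*y + 8
At (-2, 3): -46.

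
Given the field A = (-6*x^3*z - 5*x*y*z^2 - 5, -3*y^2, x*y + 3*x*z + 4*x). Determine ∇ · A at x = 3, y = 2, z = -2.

∂A₁/∂x = -18*x^2*z - 5*y*z^2
∂A₂/∂y = -6*y
∂A₃/∂z = 3*x
∇·A = -18*x^2*z + 3*x - 5*y*z^2 - 6*y
At (3, 2, -2): 281.

281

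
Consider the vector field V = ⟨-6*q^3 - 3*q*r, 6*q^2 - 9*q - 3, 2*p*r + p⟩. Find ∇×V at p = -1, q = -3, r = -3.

(0, 14, 153)

(∇×V)₁ = ∂V₃/∂q − ∂V₂/∂r = 0
(∇×V)₂ = ∂V₁/∂r − ∂V₃/∂p = -3*q - 2*r - 1
(∇×V)₃ = ∂V₂/∂p − ∂V₁/∂q = 18*q^2 + 3*r
∇×V = (0, -3*q - 2*r - 1, 18*q^2 + 3*r)
At (-1, -3, -3): (0, 14, 153).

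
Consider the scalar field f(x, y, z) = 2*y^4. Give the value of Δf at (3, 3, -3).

216

∂²f/∂x² = 0
∂²f/∂y² = 24*y^2
∂²f/∂z² = 0
∇²f = 24*y^2
At (3, 3, -3): 216.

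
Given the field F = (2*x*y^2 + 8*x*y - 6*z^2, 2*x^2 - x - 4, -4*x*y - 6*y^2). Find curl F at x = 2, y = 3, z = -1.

(∇×F)₁ = ∂F₃/∂y − ∂F₂/∂z = -4*x - 12*y
(∇×F)₂ = ∂F₁/∂z − ∂F₃/∂x = 4*y - 12*z
(∇×F)₃ = ∂F₂/∂x − ∂F₁/∂y = -4*x*y - 4*x - 1
∇×F = (-4*x - 12*y, 4*y - 12*z, -4*x*y - 4*x - 1)
At (2, 3, -1): (-44, 24, -33).

(-44, 24, -33)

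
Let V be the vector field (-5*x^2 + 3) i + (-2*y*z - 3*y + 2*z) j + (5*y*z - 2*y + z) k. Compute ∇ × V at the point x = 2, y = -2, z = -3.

(-23, 0, 0)

(∇×V)₁ = ∂V₃/∂y − ∂V₂/∂z = 2*y + 5*z - 4
(∇×V)₂ = ∂V₁/∂z − ∂V₃/∂x = 0
(∇×V)₃ = ∂V₂/∂x − ∂V₁/∂y = 0
∇×V = (2*y + 5*z - 4, 0, 0)
At (2, -2, -3): (-23, 0, 0).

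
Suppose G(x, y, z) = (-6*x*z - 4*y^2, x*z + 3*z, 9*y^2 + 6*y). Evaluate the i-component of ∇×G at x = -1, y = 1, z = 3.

(∇×G)_1 = ∂G₃/∂y − ∂G₂/∂z
= 18*y + 6 − (x + 3)
= -x + 18*y + 3
At (-1, 1, 3): 22.

22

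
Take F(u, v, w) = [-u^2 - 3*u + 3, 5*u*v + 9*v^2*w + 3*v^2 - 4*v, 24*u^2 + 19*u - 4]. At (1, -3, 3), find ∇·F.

-184

∂F₁/∂u = -2*u - 3
∂F₂/∂v = 5*u + 18*v*w + 6*v - 4
∂F₃/∂w = 0
∇·F = 3*u + 18*v*w + 6*v - 7
At (1, -3, 3): -184.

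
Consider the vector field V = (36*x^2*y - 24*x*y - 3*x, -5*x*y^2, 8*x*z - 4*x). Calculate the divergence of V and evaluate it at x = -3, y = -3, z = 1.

∂V₁/∂x = 72*x*y - 24*y - 3
∂V₂/∂y = -10*x*y
∂V₃/∂z = 8*x
∇·V = 62*x*y + 8*x - 24*y - 3
At (-3, -3, 1): 603.

603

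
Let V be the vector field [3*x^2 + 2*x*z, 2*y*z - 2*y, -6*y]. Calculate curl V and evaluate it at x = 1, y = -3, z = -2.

(0, 2, 0)

(∇×V)₁ = ∂V₃/∂y − ∂V₂/∂z = -2*y - 6
(∇×V)₂ = ∂V₁/∂z − ∂V₃/∂x = 2*x
(∇×V)₃ = ∂V₂/∂x − ∂V₁/∂y = 0
∇×V = (-2*y - 6, 2*x, 0)
At (1, -3, -2): (0, 2, 0).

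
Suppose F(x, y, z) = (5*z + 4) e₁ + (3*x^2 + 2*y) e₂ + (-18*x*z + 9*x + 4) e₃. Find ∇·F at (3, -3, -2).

-52

∂F₁/∂x = 0
∂F₂/∂y = 2
∂F₃/∂z = -18*x
∇·F = -18*x + 2
At (3, -3, -2): -52.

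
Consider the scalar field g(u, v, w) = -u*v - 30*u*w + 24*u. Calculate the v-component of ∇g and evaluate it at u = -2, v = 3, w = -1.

(∇g)_2 = ∂g/∂v = -u
At (-2, 3, -1): 2.

2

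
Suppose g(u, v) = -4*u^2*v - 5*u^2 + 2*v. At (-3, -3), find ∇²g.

14

∂²g/∂u² = -2*(4*v + 5)
∂²g/∂v² = 0
∇²g = -8*v - 10
At (-3, -3): 14.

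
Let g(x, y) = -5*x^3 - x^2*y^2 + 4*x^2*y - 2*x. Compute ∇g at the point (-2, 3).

∂g/∂x = -15*x^2 - 2*x*y^2 + 8*x*y - 2
∂g/∂y = -2*x^2*y + 4*x^2
∇g = (-15*x^2 - 2*x*y^2 + 8*x*y - 2, -2*x^2*y + 4*x^2)
At (-2, 3): (-74, -8).

(-74, -8)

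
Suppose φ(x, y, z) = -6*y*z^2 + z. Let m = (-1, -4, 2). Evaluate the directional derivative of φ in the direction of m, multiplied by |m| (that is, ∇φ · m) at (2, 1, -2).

∂φ/∂x = 0
∂φ/∂y = -6*z^2
∂φ/∂z = -12*y*z + 1
∇φ at (2, 1, -2) = (0, -24, 25)
∇φ · m = (0)(-1) + (-24)(-4) + (25)(2) = 146

146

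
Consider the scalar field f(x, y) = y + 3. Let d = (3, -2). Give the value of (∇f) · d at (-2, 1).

∂f/∂x = 0
∂f/∂y = 1
∇f at (-2, 1) = (0, 1)
∇f · d = (0)(3) + (1)(-2) = -2

-2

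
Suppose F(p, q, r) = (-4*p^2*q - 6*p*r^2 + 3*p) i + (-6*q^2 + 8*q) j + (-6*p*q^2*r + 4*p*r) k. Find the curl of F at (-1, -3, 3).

(-108, 186, 4)

(∇×F)₁ = ∂F₃/∂q − ∂F₂/∂r = -12*p*q*r
(∇×F)₂ = ∂F₁/∂r − ∂F₃/∂p = -12*p*r + 6*q^2*r - 4*r
(∇×F)₃ = ∂F₂/∂p − ∂F₁/∂q = 4*p^2
∇×F = (-12*p*q*r, -12*p*r + 6*q^2*r - 4*r, 4*p^2)
At (-1, -3, 3): (-108, 186, 4).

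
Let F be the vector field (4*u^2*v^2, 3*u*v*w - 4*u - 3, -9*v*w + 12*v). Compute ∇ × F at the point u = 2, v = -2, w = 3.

(-3, 0, 42)

(∇×F)₁ = ∂F₃/∂v − ∂F₂/∂w = -3*u*v - 9*w + 12
(∇×F)₂ = ∂F₁/∂w − ∂F₃/∂u = 0
(∇×F)₃ = ∂F₂/∂u − ∂F₁/∂v = -8*u^2*v + 3*v*w - 4
∇×F = (-3*u*v - 9*w + 12, 0, -8*u^2*v + 3*v*w - 4)
At (2, -2, 3): (-3, 0, 42).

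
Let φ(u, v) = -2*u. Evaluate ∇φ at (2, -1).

(-2, 0)

∂φ/∂u = -2
∂φ/∂v = 0
∇φ = (-2, 0)
At (2, -1): (-2, 0).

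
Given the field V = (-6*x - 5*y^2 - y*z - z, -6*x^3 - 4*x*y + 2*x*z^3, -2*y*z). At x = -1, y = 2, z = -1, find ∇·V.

-6

∂V₁/∂x = -6
∂V₂/∂y = -4*x
∂V₃/∂z = -2*y
∇·V = -4*x - 2*y - 6
At (-1, 2, -1): -6.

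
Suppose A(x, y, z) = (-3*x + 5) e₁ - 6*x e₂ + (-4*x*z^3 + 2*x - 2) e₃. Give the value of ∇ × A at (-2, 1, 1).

(∇×A)₁ = ∂A₃/∂y − ∂A₂/∂z = 0
(∇×A)₂ = ∂A₁/∂z − ∂A₃/∂x = 4*z^3 - 2
(∇×A)₃ = ∂A₂/∂x − ∂A₁/∂y = -6
∇×A = (0, 4*z^3 - 2, -6)
At (-2, 1, 1): (0, 2, -6).

(0, 2, -6)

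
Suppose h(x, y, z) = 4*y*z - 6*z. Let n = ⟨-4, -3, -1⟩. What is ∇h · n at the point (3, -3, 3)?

∂h/∂x = 0
∂h/∂y = 4*z
∂h/∂z = 4*y - 6
∇h at (3, -3, 3) = (0, 12, -18)
∇h · n = (0)(-4) + (12)(-3) + (-18)(-1) = -18

-18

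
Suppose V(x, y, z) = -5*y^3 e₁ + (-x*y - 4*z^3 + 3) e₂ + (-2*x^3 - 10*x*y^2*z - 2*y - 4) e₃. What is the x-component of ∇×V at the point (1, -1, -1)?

(∇×V)_1 = ∂V₃/∂y − ∂V₂/∂z
= -20*x*y*z - 2 − (-12*z^2)
= -20*x*y*z + 12*z^2 - 2
At (1, -1, -1): -10.

-10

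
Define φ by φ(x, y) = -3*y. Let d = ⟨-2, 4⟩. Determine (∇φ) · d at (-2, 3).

∂φ/∂x = 0
∂φ/∂y = -3
∇φ at (-2, 3) = (0, -3)
∇φ · d = (0)(-2) + (-3)(4) = -12

-12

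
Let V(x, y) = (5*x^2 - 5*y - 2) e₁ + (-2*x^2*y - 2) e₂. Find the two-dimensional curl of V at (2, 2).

∂V₂/∂x = -4*x*y
∂V₁/∂y = -5
Scalar curl = -4*x*y + 5
At (2, 2): -11.

-11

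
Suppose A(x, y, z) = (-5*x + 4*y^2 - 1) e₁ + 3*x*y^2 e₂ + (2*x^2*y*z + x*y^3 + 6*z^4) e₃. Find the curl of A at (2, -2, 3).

(48, 56, 28)

(∇×A)₁ = ∂A₃/∂y − ∂A₂/∂z = 2*x^2*z + 3*x*y^2
(∇×A)₂ = ∂A₁/∂z − ∂A₃/∂x = -4*x*y*z - y^3
(∇×A)₃ = ∂A₂/∂x − ∂A₁/∂y = 3*y^2 - 8*y
∇×A = (2*x^2*z + 3*x*y^2, -4*x*y*z - y^3, 3*y^2 - 8*y)
At (2, -2, 3): (48, 56, 28).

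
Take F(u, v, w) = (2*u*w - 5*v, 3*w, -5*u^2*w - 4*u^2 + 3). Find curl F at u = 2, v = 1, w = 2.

(∇×F)₁ = ∂F₃/∂v − ∂F₂/∂w = -3
(∇×F)₂ = ∂F₁/∂w − ∂F₃/∂u = 10*u*w + 10*u
(∇×F)₃ = ∂F₂/∂u − ∂F₁/∂v = 5
∇×F = (-3, 10*u*w + 10*u, 5)
At (2, 1, 2): (-3, 60, 5).

(-3, 60, 5)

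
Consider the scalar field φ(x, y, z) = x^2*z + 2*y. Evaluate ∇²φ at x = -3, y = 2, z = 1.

∂²φ/∂x² = 2*z
∂²φ/∂y² = 0
∂²φ/∂z² = 0
∇²φ = 2*z
At (-3, 2, 1): 2.

2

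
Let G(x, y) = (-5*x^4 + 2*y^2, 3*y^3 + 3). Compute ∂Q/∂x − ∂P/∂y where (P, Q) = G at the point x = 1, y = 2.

-8

∂G₂/∂x = 0
∂G₁/∂y = 4*y
Scalar curl = -4*y
At (1, 2): -8.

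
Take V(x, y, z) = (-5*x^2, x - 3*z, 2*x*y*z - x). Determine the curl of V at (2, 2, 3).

(15, -11, 1)

(∇×V)₁ = ∂V₃/∂y − ∂V₂/∂z = 2*x*z + 3
(∇×V)₂ = ∂V₁/∂z − ∂V₃/∂x = -2*y*z + 1
(∇×V)₃ = ∂V₂/∂x − ∂V₁/∂y = 1
∇×V = (2*x*z + 3, -2*y*z + 1, 1)
At (2, 2, 3): (15, -11, 1).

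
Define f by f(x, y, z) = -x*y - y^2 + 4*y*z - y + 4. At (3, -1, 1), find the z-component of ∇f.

(∇f)_3 = ∂f/∂z = 4*y
At (3, -1, 1): -4.

-4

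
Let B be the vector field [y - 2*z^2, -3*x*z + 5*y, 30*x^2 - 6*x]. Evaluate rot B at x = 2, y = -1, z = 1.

(6, -118, -4)

(∇×B)₁ = ∂B₃/∂y − ∂B₂/∂z = 3*x
(∇×B)₂ = ∂B₁/∂z − ∂B₃/∂x = -60*x - 4*z + 6
(∇×B)₃ = ∂B₂/∂x − ∂B₁/∂y = -3*z - 1
∇×B = (3*x, -60*x - 4*z + 6, -3*z - 1)
At (2, -1, 1): (6, -118, -4).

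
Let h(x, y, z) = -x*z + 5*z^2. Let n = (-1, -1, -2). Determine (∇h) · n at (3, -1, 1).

-13

∂h/∂x = -z
∂h/∂y = 0
∂h/∂z = -x + 10*z
∇h at (3, -1, 1) = (-1, 0, 7)
∇h · n = (-1)(-1) + (0)(-1) + (7)(-2) = -13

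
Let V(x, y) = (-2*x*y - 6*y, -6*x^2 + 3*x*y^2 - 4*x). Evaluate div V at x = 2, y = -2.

∂V₁/∂x = -2*y
∂V₂/∂y = 6*x*y
∇·V = 6*x*y - 2*y
At (2, -2): -20.

-20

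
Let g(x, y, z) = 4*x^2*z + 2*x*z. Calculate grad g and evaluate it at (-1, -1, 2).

(-12, 0, 2)

∂g/∂x = 8*x*z + 2*z
∂g/∂y = 0
∂g/∂z = 4*x^2 + 2*x
∇g = (8*x*z + 2*z, 0, 4*x^2 + 2*x)
At (-1, -1, 2): (-12, 0, 2).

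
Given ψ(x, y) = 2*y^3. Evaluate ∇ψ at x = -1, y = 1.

(0, 6)

∂ψ/∂x = 0
∂ψ/∂y = 6*y^2
∇ψ = (0, 6*y^2)
At (-1, 1): (0, 6).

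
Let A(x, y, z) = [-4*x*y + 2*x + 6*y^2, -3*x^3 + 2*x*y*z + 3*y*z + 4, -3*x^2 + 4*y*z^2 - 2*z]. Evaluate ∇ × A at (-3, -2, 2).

(10, -18, -77)

(∇×A)₁ = ∂A₃/∂y − ∂A₂/∂z = -2*x*y - 3*y + 4*z^2
(∇×A)₂ = ∂A₁/∂z − ∂A₃/∂x = 6*x
(∇×A)₃ = ∂A₂/∂x − ∂A₁/∂y = -9*x^2 + 4*x + 2*y*z - 12*y
∇×A = (-2*x*y - 3*y + 4*z^2, 6*x, -9*x^2 + 4*x + 2*y*z - 12*y)
At (-3, -2, 2): (10, -18, -77).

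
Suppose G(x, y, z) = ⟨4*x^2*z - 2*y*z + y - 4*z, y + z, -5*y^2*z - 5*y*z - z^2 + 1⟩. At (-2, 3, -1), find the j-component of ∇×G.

(∇×G)_2 = ∂G₁/∂z − ∂G₃/∂x
= 4*x^2 - 2*y - 4 − (0)
= 4*x^2 - 2*y - 4
At (-2, 3, -1): 6.

6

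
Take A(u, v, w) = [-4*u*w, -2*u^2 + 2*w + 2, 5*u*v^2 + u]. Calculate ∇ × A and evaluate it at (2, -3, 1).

(∇×A)₁ = ∂A₃/∂v − ∂A₂/∂w = 10*u*v - 2
(∇×A)₂ = ∂A₁/∂w − ∂A₃/∂u = -4*u - 5*v^2 - 1
(∇×A)₃ = ∂A₂/∂u − ∂A₁/∂v = -4*u
∇×A = (10*u*v - 2, -4*u - 5*v^2 - 1, -4*u)
At (2, -3, 1): (-62, -54, -8).

(-62, -54, -8)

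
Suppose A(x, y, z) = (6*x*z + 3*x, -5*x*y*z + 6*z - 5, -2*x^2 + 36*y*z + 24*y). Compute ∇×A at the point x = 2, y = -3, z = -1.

(-48, 20, -15)

(∇×A)₁ = ∂A₃/∂y − ∂A₂/∂z = 5*x*y + 36*z + 18
(∇×A)₂ = ∂A₁/∂z − ∂A₃/∂x = 10*x
(∇×A)₃ = ∂A₂/∂x − ∂A₁/∂y = -5*y*z
∇×A = (5*x*y + 36*z + 18, 10*x, -5*y*z)
At (2, -3, -1): (-48, 20, -15).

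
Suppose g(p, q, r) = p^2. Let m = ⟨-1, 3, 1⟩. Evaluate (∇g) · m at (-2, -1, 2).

∂g/∂p = 2*p
∂g/∂q = 0
∂g/∂r = 0
∇g at (-2, -1, 2) = (-4, 0, 0)
∇g · m = (-4)(-1) + (0)(3) + (0)(1) = 4

4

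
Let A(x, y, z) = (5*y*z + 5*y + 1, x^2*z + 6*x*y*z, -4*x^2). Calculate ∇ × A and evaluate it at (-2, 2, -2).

(∇×A)₁ = ∂A₃/∂y − ∂A₂/∂z = -x^2 - 6*x*y
(∇×A)₂ = ∂A₁/∂z − ∂A₃/∂x = 8*x + 5*y
(∇×A)₃ = ∂A₂/∂x − ∂A₁/∂y = 2*x*z + 6*y*z - 5*z - 5
∇×A = (-x^2 - 6*x*y, 8*x + 5*y, 2*x*z + 6*y*z - 5*z - 5)
At (-2, 2, -2): (20, -6, -11).

(20, -6, -11)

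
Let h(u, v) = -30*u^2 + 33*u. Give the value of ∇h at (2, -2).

∂h/∂u = -60*u + 33
∂h/∂v = 0
∇h = (-60*u + 33, 0)
At (2, -2): (-87, 0).

(-87, 0)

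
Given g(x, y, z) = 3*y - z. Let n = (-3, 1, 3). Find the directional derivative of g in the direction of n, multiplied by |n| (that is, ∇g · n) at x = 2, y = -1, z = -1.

0

∂g/∂x = 0
∂g/∂y = 3
∂g/∂z = -1
∇g at (2, -1, -1) = (0, 3, -1)
∇g · n = (0)(-3) + (3)(1) + (-1)(3) = 0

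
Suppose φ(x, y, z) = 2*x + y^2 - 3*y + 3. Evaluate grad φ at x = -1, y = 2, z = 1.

∂φ/∂x = 2
∂φ/∂y = 2*y - 3
∂φ/∂z = 0
∇φ = (2, 2*y - 3, 0)
At (-1, 2, 1): (2, 1, 0).

(2, 1, 0)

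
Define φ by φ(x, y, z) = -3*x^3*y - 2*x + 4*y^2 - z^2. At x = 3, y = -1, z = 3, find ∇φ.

(79, -89, -6)

∂φ/∂x = -9*x^2*y - 2
∂φ/∂y = -3*x^3 + 8*y
∂φ/∂z = -2*z
∇φ = (-9*x^2*y - 2, -3*x^3 + 8*y, -2*z)
At (3, -1, 3): (79, -89, -6).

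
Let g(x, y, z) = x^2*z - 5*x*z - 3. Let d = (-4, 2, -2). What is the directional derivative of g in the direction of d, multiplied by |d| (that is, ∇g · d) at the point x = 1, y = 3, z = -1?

∂g/∂x = 2*x*z - 5*z
∂g/∂y = 0
∂g/∂z = x^2 - 5*x
∇g at (1, 3, -1) = (3, 0, -4)
∇g · d = (3)(-4) + (0)(2) + (-4)(-2) = -4

-4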